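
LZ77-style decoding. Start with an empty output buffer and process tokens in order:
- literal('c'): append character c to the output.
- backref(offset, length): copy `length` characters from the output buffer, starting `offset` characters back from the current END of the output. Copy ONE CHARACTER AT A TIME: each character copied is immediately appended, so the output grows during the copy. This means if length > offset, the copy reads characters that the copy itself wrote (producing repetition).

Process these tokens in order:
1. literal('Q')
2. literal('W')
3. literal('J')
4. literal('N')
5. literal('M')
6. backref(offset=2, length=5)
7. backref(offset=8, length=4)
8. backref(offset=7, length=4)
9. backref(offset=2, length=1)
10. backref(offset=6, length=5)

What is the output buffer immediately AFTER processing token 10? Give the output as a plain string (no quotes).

Token 1: literal('Q'). Output: "Q"
Token 2: literal('W'). Output: "QW"
Token 3: literal('J'). Output: "QWJ"
Token 4: literal('N'). Output: "QWJN"
Token 5: literal('M'). Output: "QWJNM"
Token 6: backref(off=2, len=5) (overlapping!). Copied 'NMNMN' from pos 3. Output: "QWJNMNMNMN"
Token 7: backref(off=8, len=4). Copied 'JNMN' from pos 2. Output: "QWJNMNMNMNJNMN"
Token 8: backref(off=7, len=4). Copied 'NMNJ' from pos 7. Output: "QWJNMNMNMNJNMNNMNJ"
Token 9: backref(off=2, len=1). Copied 'N' from pos 16. Output: "QWJNMNMNMNJNMNNMNJN"
Token 10: backref(off=6, len=5). Copied 'NNMNJ' from pos 13. Output: "QWJNMNMNMNJNMNNMNJNNNMNJ"

Answer: QWJNMNMNMNJNMNNMNJNNNMNJ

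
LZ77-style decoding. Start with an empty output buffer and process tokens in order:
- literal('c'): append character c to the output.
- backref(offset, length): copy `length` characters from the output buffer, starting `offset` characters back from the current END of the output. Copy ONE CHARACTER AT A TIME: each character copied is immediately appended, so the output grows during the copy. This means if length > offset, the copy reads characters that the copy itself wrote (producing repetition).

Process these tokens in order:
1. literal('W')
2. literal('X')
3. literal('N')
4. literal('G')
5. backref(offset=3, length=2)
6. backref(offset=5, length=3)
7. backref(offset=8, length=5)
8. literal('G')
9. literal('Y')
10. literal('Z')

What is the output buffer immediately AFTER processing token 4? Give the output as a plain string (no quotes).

Answer: WXNG

Derivation:
Token 1: literal('W'). Output: "W"
Token 2: literal('X'). Output: "WX"
Token 3: literal('N'). Output: "WXN"
Token 4: literal('G'). Output: "WXNG"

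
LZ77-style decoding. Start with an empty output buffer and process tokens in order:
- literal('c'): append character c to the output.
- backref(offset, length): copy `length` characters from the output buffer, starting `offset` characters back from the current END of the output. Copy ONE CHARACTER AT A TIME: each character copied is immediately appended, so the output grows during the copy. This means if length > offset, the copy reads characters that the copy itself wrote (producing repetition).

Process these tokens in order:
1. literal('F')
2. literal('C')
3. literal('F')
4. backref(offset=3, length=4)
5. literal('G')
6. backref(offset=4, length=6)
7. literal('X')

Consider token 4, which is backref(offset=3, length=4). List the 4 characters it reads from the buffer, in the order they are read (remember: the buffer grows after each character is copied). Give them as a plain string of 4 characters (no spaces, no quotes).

Answer: FCFF

Derivation:
Token 1: literal('F'). Output: "F"
Token 2: literal('C'). Output: "FC"
Token 3: literal('F'). Output: "FCF"
Token 4: backref(off=3, len=4). Buffer before: "FCF" (len 3)
  byte 1: read out[0]='F', append. Buffer now: "FCFF"
  byte 2: read out[1]='C', append. Buffer now: "FCFFC"
  byte 3: read out[2]='F', append. Buffer now: "FCFFCF"
  byte 4: read out[3]='F', append. Buffer now: "FCFFCFF"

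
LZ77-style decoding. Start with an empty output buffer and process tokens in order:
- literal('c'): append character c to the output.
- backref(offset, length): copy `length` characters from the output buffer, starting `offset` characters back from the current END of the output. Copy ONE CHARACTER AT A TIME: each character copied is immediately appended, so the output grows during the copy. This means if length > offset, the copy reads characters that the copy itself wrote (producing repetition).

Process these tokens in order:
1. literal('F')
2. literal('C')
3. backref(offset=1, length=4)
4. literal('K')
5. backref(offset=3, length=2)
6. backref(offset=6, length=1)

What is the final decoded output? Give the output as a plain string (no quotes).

Token 1: literal('F'). Output: "F"
Token 2: literal('C'). Output: "FC"
Token 3: backref(off=1, len=4) (overlapping!). Copied 'CCCC' from pos 1. Output: "FCCCCC"
Token 4: literal('K'). Output: "FCCCCCK"
Token 5: backref(off=3, len=2). Copied 'CC' from pos 4. Output: "FCCCCCKCC"
Token 6: backref(off=6, len=1). Copied 'C' from pos 3. Output: "FCCCCCKCCC"

Answer: FCCCCCKCCC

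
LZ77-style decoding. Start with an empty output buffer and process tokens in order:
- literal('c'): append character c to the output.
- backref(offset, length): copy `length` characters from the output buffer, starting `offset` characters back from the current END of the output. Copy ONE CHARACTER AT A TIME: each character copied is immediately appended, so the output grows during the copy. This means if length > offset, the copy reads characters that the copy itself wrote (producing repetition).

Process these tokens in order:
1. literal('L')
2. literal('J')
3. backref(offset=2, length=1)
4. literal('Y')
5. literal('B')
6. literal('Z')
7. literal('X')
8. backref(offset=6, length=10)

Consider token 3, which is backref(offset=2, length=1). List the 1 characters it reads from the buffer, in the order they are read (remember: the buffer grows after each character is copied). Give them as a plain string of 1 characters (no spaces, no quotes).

Token 1: literal('L'). Output: "L"
Token 2: literal('J'). Output: "LJ"
Token 3: backref(off=2, len=1). Buffer before: "LJ" (len 2)
  byte 1: read out[0]='L', append. Buffer now: "LJL"

Answer: L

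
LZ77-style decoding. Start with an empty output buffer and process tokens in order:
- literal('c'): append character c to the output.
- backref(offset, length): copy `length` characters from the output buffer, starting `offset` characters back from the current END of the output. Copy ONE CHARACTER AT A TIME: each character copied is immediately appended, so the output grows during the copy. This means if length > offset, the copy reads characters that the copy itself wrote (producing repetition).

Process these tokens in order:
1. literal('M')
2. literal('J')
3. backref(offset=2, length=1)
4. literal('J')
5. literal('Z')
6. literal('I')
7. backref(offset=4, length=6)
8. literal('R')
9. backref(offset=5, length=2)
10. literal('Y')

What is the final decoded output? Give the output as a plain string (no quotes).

Token 1: literal('M'). Output: "M"
Token 2: literal('J'). Output: "MJ"
Token 3: backref(off=2, len=1). Copied 'M' from pos 0. Output: "MJM"
Token 4: literal('J'). Output: "MJMJ"
Token 5: literal('Z'). Output: "MJMJZ"
Token 6: literal('I'). Output: "MJMJZI"
Token 7: backref(off=4, len=6) (overlapping!). Copied 'MJZIMJ' from pos 2. Output: "MJMJZIMJZIMJ"
Token 8: literal('R'). Output: "MJMJZIMJZIMJR"
Token 9: backref(off=5, len=2). Copied 'ZI' from pos 8. Output: "MJMJZIMJZIMJRZI"
Token 10: literal('Y'). Output: "MJMJZIMJZIMJRZIY"

Answer: MJMJZIMJZIMJRZIY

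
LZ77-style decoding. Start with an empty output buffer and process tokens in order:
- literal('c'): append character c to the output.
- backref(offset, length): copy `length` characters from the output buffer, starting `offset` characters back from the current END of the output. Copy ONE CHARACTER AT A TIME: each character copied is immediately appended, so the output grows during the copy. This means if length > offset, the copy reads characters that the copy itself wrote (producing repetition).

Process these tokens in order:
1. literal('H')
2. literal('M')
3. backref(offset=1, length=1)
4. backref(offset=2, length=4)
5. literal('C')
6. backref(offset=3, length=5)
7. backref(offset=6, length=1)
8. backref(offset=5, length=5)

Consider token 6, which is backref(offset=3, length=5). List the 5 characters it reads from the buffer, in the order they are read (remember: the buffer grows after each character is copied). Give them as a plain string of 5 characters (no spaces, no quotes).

Token 1: literal('H'). Output: "H"
Token 2: literal('M'). Output: "HM"
Token 3: backref(off=1, len=1). Copied 'M' from pos 1. Output: "HMM"
Token 4: backref(off=2, len=4) (overlapping!). Copied 'MMMM' from pos 1. Output: "HMMMMMM"
Token 5: literal('C'). Output: "HMMMMMMC"
Token 6: backref(off=3, len=5). Buffer before: "HMMMMMMC" (len 8)
  byte 1: read out[5]='M', append. Buffer now: "HMMMMMMCM"
  byte 2: read out[6]='M', append. Buffer now: "HMMMMMMCMM"
  byte 3: read out[7]='C', append. Buffer now: "HMMMMMMCMMC"
  byte 4: read out[8]='M', append. Buffer now: "HMMMMMMCMMCM"
  byte 5: read out[9]='M', append. Buffer now: "HMMMMMMCMMCMM"

Answer: MMCMM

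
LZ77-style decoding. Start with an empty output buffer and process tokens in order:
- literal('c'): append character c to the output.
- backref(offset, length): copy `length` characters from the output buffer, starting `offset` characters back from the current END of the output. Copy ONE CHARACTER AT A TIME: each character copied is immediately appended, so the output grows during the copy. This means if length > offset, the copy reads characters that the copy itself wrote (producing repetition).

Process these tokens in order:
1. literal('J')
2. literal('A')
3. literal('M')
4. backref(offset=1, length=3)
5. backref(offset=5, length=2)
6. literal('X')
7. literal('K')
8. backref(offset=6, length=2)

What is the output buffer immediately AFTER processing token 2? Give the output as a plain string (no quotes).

Token 1: literal('J'). Output: "J"
Token 2: literal('A'). Output: "JA"

Answer: JA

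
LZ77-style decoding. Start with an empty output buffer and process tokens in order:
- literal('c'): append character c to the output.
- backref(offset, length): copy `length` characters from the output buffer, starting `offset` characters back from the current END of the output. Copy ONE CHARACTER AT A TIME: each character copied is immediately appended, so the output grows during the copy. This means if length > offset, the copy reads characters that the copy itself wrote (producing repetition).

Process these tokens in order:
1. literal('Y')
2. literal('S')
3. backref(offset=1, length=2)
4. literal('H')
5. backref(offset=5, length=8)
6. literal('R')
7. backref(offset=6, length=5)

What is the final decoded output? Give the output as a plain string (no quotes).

Answer: YSSSHYSSSHYSSRSHYSS

Derivation:
Token 1: literal('Y'). Output: "Y"
Token 2: literal('S'). Output: "YS"
Token 3: backref(off=1, len=2) (overlapping!). Copied 'SS' from pos 1. Output: "YSSS"
Token 4: literal('H'). Output: "YSSSH"
Token 5: backref(off=5, len=8) (overlapping!). Copied 'YSSSHYSS' from pos 0. Output: "YSSSHYSSSHYSS"
Token 6: literal('R'). Output: "YSSSHYSSSHYSSR"
Token 7: backref(off=6, len=5). Copied 'SHYSS' from pos 8. Output: "YSSSHYSSSHYSSRSHYSS"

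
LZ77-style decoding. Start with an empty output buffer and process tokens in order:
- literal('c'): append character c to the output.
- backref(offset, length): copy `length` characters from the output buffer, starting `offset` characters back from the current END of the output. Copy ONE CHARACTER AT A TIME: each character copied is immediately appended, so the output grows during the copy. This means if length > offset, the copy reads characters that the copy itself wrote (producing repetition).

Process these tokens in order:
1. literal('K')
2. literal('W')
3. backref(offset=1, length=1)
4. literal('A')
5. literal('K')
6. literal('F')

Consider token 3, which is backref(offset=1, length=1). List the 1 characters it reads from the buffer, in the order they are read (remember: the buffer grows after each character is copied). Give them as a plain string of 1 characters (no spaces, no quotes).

Answer: W

Derivation:
Token 1: literal('K'). Output: "K"
Token 2: literal('W'). Output: "KW"
Token 3: backref(off=1, len=1). Buffer before: "KW" (len 2)
  byte 1: read out[1]='W', append. Buffer now: "KWW"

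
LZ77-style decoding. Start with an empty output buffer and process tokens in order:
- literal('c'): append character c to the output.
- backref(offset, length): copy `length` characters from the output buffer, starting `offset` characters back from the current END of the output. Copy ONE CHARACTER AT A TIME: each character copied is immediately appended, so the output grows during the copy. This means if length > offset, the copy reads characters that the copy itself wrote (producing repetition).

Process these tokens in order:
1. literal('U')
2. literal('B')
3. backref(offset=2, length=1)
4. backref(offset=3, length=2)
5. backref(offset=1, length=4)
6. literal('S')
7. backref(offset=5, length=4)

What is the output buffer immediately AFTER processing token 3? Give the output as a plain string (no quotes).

Token 1: literal('U'). Output: "U"
Token 2: literal('B'). Output: "UB"
Token 3: backref(off=2, len=1). Copied 'U' from pos 0. Output: "UBU"

Answer: UBU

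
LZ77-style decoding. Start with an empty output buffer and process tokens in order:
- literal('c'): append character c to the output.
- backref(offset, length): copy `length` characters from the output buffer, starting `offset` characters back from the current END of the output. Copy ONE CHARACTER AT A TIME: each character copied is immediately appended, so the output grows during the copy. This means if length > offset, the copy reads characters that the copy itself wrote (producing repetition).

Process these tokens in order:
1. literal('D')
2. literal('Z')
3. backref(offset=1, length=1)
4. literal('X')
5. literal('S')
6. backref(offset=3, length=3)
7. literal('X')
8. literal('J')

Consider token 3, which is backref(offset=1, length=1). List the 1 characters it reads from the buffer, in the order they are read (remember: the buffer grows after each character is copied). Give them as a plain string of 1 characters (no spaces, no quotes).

Token 1: literal('D'). Output: "D"
Token 2: literal('Z'). Output: "DZ"
Token 3: backref(off=1, len=1). Buffer before: "DZ" (len 2)
  byte 1: read out[1]='Z', append. Buffer now: "DZZ"

Answer: Z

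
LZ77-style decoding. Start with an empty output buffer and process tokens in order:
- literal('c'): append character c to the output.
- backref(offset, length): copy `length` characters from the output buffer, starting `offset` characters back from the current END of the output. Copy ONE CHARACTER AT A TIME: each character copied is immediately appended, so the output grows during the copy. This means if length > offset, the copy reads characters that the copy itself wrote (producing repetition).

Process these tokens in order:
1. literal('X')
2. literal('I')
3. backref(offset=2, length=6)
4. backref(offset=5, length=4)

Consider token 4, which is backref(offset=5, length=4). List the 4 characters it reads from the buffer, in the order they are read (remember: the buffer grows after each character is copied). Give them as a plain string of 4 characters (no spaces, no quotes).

Token 1: literal('X'). Output: "X"
Token 2: literal('I'). Output: "XI"
Token 3: backref(off=2, len=6) (overlapping!). Copied 'XIXIXI' from pos 0. Output: "XIXIXIXI"
Token 4: backref(off=5, len=4). Buffer before: "XIXIXIXI" (len 8)
  byte 1: read out[3]='I', append. Buffer now: "XIXIXIXII"
  byte 2: read out[4]='X', append. Buffer now: "XIXIXIXIIX"
  byte 3: read out[5]='I', append. Buffer now: "XIXIXIXIIXI"
  byte 4: read out[6]='X', append. Buffer now: "XIXIXIXIIXIX"

Answer: IXIX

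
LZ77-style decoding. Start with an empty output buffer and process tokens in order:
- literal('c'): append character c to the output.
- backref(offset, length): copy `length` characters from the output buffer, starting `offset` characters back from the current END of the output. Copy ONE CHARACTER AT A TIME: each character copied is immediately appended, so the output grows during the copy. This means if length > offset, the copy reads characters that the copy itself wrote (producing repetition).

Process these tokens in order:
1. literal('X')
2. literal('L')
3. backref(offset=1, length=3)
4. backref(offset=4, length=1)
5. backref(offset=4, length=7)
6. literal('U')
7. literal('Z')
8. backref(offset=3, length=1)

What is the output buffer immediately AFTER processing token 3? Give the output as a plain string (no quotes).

Answer: XLLLL

Derivation:
Token 1: literal('X'). Output: "X"
Token 2: literal('L'). Output: "XL"
Token 3: backref(off=1, len=3) (overlapping!). Copied 'LLL' from pos 1. Output: "XLLLL"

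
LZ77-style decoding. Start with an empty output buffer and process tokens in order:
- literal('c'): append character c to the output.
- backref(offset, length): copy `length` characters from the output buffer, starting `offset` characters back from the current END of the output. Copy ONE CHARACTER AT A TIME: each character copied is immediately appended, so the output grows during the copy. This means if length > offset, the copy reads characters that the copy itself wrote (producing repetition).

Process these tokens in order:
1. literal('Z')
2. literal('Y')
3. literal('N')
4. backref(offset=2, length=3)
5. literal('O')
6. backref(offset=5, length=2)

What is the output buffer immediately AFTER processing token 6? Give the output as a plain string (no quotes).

Answer: ZYNYNYONY

Derivation:
Token 1: literal('Z'). Output: "Z"
Token 2: literal('Y'). Output: "ZY"
Token 3: literal('N'). Output: "ZYN"
Token 4: backref(off=2, len=3) (overlapping!). Copied 'YNY' from pos 1. Output: "ZYNYNY"
Token 5: literal('O'). Output: "ZYNYNYO"
Token 6: backref(off=5, len=2). Copied 'NY' from pos 2. Output: "ZYNYNYONY"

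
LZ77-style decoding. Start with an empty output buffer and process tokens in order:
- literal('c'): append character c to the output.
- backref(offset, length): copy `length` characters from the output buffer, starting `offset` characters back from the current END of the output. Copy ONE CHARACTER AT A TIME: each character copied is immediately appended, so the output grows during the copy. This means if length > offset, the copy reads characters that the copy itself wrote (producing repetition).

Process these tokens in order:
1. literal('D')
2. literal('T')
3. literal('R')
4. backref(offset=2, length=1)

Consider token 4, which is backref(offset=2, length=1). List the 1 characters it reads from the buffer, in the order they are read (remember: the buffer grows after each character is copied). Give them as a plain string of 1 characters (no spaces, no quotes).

Token 1: literal('D'). Output: "D"
Token 2: literal('T'). Output: "DT"
Token 3: literal('R'). Output: "DTR"
Token 4: backref(off=2, len=1). Buffer before: "DTR" (len 3)
  byte 1: read out[1]='T', append. Buffer now: "DTRT"

Answer: T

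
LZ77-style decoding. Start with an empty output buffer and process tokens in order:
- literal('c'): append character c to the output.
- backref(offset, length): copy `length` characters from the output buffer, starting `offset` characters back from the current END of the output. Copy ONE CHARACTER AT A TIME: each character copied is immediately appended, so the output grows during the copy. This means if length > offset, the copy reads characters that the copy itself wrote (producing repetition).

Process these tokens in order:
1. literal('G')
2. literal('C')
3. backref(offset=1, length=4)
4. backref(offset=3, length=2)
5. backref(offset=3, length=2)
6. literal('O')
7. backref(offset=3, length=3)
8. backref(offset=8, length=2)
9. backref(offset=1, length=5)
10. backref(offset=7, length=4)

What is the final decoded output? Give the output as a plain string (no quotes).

Token 1: literal('G'). Output: "G"
Token 2: literal('C'). Output: "GC"
Token 3: backref(off=1, len=4) (overlapping!). Copied 'CCCC' from pos 1. Output: "GCCCCC"
Token 4: backref(off=3, len=2). Copied 'CC' from pos 3. Output: "GCCCCCCC"
Token 5: backref(off=3, len=2). Copied 'CC' from pos 5. Output: "GCCCCCCCCC"
Token 6: literal('O'). Output: "GCCCCCCCCCO"
Token 7: backref(off=3, len=3). Copied 'CCO' from pos 8. Output: "GCCCCCCCCCOCCO"
Token 8: backref(off=8, len=2). Copied 'CC' from pos 6. Output: "GCCCCCCCCCOCCOCC"
Token 9: backref(off=1, len=5) (overlapping!). Copied 'CCCCC' from pos 15. Output: "GCCCCCCCCCOCCOCCCCCCC"
Token 10: backref(off=7, len=4). Copied 'CCCC' from pos 14. Output: "GCCCCCCCCCOCCOCCCCCCCCCCC"

Answer: GCCCCCCCCCOCCOCCCCCCCCCCC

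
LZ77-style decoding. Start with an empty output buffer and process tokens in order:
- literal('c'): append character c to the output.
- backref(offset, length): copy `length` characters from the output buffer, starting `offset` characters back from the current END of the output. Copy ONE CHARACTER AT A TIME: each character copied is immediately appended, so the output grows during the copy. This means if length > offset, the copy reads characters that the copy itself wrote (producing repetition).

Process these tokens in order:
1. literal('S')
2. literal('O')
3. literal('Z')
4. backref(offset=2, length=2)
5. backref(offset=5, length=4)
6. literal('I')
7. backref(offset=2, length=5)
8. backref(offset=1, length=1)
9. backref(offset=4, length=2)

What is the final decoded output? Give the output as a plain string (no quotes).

Token 1: literal('S'). Output: "S"
Token 2: literal('O'). Output: "SO"
Token 3: literal('Z'). Output: "SOZ"
Token 4: backref(off=2, len=2). Copied 'OZ' from pos 1. Output: "SOZOZ"
Token 5: backref(off=5, len=4). Copied 'SOZO' from pos 0. Output: "SOZOZSOZO"
Token 6: literal('I'). Output: "SOZOZSOZOI"
Token 7: backref(off=2, len=5) (overlapping!). Copied 'OIOIO' from pos 8. Output: "SOZOZSOZOIOIOIO"
Token 8: backref(off=1, len=1). Copied 'O' from pos 14. Output: "SOZOZSOZOIOIOIOO"
Token 9: backref(off=4, len=2). Copied 'OI' from pos 12. Output: "SOZOZSOZOIOIOIOOOI"

Answer: SOZOZSOZOIOIOIOOOI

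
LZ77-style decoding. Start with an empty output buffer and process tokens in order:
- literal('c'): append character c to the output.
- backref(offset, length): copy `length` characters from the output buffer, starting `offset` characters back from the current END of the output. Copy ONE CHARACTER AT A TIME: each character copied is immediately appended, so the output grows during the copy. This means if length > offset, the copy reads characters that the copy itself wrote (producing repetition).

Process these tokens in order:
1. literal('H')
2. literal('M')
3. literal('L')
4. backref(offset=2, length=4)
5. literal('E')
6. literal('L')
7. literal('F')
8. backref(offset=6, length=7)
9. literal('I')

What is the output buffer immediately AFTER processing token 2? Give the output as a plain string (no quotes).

Answer: HM

Derivation:
Token 1: literal('H'). Output: "H"
Token 2: literal('M'). Output: "HM"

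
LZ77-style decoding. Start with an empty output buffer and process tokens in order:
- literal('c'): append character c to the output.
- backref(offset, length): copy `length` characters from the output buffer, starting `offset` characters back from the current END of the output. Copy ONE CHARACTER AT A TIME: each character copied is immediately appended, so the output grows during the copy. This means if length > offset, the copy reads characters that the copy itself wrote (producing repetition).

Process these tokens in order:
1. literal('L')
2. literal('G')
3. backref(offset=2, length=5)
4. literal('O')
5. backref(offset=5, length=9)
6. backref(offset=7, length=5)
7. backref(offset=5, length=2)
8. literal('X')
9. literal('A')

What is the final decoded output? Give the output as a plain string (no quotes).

Answer: LGLGLGLOGLGLOGLGLGLOGLGLXA

Derivation:
Token 1: literal('L'). Output: "L"
Token 2: literal('G'). Output: "LG"
Token 3: backref(off=2, len=5) (overlapping!). Copied 'LGLGL' from pos 0. Output: "LGLGLGL"
Token 4: literal('O'). Output: "LGLGLGLO"
Token 5: backref(off=5, len=9) (overlapping!). Copied 'GLGLOGLGL' from pos 3. Output: "LGLGLGLOGLGLOGLGL"
Token 6: backref(off=7, len=5). Copied 'GLOGL' from pos 10. Output: "LGLGLGLOGLGLOGLGLGLOGL"
Token 7: backref(off=5, len=2). Copied 'GL' from pos 17. Output: "LGLGLGLOGLGLOGLGLGLOGLGL"
Token 8: literal('X'). Output: "LGLGLGLOGLGLOGLGLGLOGLGLX"
Token 9: literal('A'). Output: "LGLGLGLOGLGLOGLGLGLOGLGLXA"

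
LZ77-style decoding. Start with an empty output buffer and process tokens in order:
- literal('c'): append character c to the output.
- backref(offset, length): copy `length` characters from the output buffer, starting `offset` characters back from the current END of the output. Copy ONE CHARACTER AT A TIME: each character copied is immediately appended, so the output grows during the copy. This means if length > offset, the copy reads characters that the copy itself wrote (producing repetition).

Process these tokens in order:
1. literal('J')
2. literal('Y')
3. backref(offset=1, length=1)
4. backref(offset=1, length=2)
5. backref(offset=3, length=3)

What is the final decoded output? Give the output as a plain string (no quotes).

Answer: JYYYYYYY

Derivation:
Token 1: literal('J'). Output: "J"
Token 2: literal('Y'). Output: "JY"
Token 3: backref(off=1, len=1). Copied 'Y' from pos 1. Output: "JYY"
Token 4: backref(off=1, len=2) (overlapping!). Copied 'YY' from pos 2. Output: "JYYYY"
Token 5: backref(off=3, len=3). Copied 'YYY' from pos 2. Output: "JYYYYYYY"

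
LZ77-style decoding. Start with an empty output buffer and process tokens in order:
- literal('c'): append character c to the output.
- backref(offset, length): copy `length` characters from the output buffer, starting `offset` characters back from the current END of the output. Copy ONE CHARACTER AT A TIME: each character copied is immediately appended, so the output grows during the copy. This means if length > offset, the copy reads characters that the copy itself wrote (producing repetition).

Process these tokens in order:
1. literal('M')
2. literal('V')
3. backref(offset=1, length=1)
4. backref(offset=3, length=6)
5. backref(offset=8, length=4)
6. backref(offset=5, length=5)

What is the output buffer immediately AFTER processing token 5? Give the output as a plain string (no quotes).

Answer: MVVMVVMVVVVMV

Derivation:
Token 1: literal('M'). Output: "M"
Token 2: literal('V'). Output: "MV"
Token 3: backref(off=1, len=1). Copied 'V' from pos 1. Output: "MVV"
Token 4: backref(off=3, len=6) (overlapping!). Copied 'MVVMVV' from pos 0. Output: "MVVMVVMVV"
Token 5: backref(off=8, len=4). Copied 'VVMV' from pos 1. Output: "MVVMVVMVVVVMV"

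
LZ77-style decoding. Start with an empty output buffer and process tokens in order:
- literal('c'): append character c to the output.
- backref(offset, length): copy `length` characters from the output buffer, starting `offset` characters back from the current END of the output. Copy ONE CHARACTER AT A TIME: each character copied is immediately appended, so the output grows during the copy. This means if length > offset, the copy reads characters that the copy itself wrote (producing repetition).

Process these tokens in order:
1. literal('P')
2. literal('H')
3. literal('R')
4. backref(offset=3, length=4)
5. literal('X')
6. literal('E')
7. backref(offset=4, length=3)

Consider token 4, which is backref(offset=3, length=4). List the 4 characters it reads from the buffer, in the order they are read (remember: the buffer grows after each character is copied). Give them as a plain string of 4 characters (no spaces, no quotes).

Answer: PHRP

Derivation:
Token 1: literal('P'). Output: "P"
Token 2: literal('H'). Output: "PH"
Token 3: literal('R'). Output: "PHR"
Token 4: backref(off=3, len=4). Buffer before: "PHR" (len 3)
  byte 1: read out[0]='P', append. Buffer now: "PHRP"
  byte 2: read out[1]='H', append. Buffer now: "PHRPH"
  byte 3: read out[2]='R', append. Buffer now: "PHRPHR"
  byte 4: read out[3]='P', append. Buffer now: "PHRPHRP"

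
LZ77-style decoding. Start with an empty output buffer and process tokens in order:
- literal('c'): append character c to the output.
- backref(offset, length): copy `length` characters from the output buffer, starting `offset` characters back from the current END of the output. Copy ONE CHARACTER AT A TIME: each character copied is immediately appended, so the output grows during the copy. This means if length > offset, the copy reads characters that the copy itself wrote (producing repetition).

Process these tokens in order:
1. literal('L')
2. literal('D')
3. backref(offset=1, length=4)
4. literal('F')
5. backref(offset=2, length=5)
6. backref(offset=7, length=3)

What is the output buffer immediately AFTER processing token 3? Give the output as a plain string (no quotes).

Token 1: literal('L'). Output: "L"
Token 2: literal('D'). Output: "LD"
Token 3: backref(off=1, len=4) (overlapping!). Copied 'DDDD' from pos 1. Output: "LDDDDD"

Answer: LDDDDD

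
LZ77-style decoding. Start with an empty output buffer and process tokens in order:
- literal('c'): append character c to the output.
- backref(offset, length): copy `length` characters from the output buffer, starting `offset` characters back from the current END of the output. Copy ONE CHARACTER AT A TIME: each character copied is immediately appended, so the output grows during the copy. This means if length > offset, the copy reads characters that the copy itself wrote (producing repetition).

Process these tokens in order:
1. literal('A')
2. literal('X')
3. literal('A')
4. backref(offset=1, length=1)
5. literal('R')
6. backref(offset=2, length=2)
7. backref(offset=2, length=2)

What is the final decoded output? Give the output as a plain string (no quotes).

Token 1: literal('A'). Output: "A"
Token 2: literal('X'). Output: "AX"
Token 3: literal('A'). Output: "AXA"
Token 4: backref(off=1, len=1). Copied 'A' from pos 2. Output: "AXAA"
Token 5: literal('R'). Output: "AXAAR"
Token 6: backref(off=2, len=2). Copied 'AR' from pos 3. Output: "AXAARAR"
Token 7: backref(off=2, len=2). Copied 'AR' from pos 5. Output: "AXAARARAR"

Answer: AXAARARAR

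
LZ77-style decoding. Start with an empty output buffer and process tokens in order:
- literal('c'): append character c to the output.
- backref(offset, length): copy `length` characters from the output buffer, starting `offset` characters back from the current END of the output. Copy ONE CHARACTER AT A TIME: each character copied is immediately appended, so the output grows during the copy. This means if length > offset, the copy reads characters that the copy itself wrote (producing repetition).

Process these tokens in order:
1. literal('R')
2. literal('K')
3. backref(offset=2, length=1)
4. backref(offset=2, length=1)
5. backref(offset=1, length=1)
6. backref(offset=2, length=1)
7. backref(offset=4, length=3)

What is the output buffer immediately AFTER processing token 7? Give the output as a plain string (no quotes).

Answer: RKRKKKRKK

Derivation:
Token 1: literal('R'). Output: "R"
Token 2: literal('K'). Output: "RK"
Token 3: backref(off=2, len=1). Copied 'R' from pos 0. Output: "RKR"
Token 4: backref(off=2, len=1). Copied 'K' from pos 1. Output: "RKRK"
Token 5: backref(off=1, len=1). Copied 'K' from pos 3. Output: "RKRKK"
Token 6: backref(off=2, len=1). Copied 'K' from pos 3. Output: "RKRKKK"
Token 7: backref(off=4, len=3). Copied 'RKK' from pos 2. Output: "RKRKKKRKK"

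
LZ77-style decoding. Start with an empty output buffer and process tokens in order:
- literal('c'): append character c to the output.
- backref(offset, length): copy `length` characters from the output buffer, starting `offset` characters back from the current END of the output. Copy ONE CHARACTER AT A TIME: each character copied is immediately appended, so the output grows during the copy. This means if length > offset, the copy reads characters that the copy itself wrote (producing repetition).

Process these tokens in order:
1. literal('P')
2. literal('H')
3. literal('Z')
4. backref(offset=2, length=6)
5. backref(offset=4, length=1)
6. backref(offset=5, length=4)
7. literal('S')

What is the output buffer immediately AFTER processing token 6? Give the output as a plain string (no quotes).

Answer: PHZHZHZHZHHZHZ

Derivation:
Token 1: literal('P'). Output: "P"
Token 2: literal('H'). Output: "PH"
Token 3: literal('Z'). Output: "PHZ"
Token 4: backref(off=2, len=6) (overlapping!). Copied 'HZHZHZ' from pos 1. Output: "PHZHZHZHZ"
Token 5: backref(off=4, len=1). Copied 'H' from pos 5. Output: "PHZHZHZHZH"
Token 6: backref(off=5, len=4). Copied 'HZHZ' from pos 5. Output: "PHZHZHZHZHHZHZ"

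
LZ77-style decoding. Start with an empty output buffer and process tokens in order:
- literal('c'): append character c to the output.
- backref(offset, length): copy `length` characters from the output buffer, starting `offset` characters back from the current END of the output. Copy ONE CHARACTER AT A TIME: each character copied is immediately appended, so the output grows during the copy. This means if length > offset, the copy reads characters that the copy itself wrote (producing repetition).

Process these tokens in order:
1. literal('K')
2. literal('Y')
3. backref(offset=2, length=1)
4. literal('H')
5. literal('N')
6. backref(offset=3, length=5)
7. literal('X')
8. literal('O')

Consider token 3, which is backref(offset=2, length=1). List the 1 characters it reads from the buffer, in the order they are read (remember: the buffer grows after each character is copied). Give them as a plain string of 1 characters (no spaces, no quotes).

Answer: K

Derivation:
Token 1: literal('K'). Output: "K"
Token 2: literal('Y'). Output: "KY"
Token 3: backref(off=2, len=1). Buffer before: "KY" (len 2)
  byte 1: read out[0]='K', append. Buffer now: "KYK"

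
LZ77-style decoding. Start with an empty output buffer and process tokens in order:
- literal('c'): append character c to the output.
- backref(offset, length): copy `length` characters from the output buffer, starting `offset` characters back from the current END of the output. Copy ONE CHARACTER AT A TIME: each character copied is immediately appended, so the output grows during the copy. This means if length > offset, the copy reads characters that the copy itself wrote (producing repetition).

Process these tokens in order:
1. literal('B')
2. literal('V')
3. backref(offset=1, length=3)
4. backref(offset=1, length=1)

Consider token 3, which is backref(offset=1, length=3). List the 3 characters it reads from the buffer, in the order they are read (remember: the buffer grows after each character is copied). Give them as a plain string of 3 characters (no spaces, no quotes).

Answer: VVV

Derivation:
Token 1: literal('B'). Output: "B"
Token 2: literal('V'). Output: "BV"
Token 3: backref(off=1, len=3). Buffer before: "BV" (len 2)
  byte 1: read out[1]='V', append. Buffer now: "BVV"
  byte 2: read out[2]='V', append. Buffer now: "BVVV"
  byte 3: read out[3]='V', append. Buffer now: "BVVVV"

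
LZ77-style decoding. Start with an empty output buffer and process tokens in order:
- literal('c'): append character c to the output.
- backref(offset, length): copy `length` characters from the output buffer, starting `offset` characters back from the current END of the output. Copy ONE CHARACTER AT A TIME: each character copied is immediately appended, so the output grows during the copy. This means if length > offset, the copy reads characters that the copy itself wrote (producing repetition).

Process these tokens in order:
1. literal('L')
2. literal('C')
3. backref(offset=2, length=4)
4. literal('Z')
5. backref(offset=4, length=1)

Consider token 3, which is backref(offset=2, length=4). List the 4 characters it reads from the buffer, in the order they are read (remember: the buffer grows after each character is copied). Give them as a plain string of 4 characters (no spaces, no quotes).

Token 1: literal('L'). Output: "L"
Token 2: literal('C'). Output: "LC"
Token 3: backref(off=2, len=4). Buffer before: "LC" (len 2)
  byte 1: read out[0]='L', append. Buffer now: "LCL"
  byte 2: read out[1]='C', append. Buffer now: "LCLC"
  byte 3: read out[2]='L', append. Buffer now: "LCLCL"
  byte 4: read out[3]='C', append. Buffer now: "LCLCLC"

Answer: LCLC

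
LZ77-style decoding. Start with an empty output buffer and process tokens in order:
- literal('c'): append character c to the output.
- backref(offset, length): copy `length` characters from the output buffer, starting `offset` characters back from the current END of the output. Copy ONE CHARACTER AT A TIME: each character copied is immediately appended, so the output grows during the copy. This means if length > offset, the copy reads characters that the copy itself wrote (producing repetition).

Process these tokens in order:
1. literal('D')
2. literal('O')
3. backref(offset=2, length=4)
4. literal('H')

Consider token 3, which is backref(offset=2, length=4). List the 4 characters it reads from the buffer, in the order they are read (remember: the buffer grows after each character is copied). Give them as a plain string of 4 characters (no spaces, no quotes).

Answer: DODO

Derivation:
Token 1: literal('D'). Output: "D"
Token 2: literal('O'). Output: "DO"
Token 3: backref(off=2, len=4). Buffer before: "DO" (len 2)
  byte 1: read out[0]='D', append. Buffer now: "DOD"
  byte 2: read out[1]='O', append. Buffer now: "DODO"
  byte 3: read out[2]='D', append. Buffer now: "DODOD"
  byte 4: read out[3]='O', append. Buffer now: "DODODO"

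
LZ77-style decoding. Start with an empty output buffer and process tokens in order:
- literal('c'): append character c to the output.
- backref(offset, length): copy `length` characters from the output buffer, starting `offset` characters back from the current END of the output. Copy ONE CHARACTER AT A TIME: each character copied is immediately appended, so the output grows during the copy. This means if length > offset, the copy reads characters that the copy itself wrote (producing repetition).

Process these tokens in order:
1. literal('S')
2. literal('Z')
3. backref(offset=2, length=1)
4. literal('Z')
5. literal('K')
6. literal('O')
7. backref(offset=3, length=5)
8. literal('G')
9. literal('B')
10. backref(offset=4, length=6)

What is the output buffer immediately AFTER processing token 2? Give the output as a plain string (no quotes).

Answer: SZ

Derivation:
Token 1: literal('S'). Output: "S"
Token 2: literal('Z'). Output: "SZ"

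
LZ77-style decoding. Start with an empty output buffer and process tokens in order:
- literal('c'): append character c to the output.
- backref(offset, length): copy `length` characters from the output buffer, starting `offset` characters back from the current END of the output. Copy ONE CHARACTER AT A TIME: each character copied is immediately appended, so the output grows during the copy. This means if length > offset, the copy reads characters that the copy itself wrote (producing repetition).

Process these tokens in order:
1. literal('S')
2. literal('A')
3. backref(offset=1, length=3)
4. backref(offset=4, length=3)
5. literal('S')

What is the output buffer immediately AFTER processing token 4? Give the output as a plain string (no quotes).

Token 1: literal('S'). Output: "S"
Token 2: literal('A'). Output: "SA"
Token 3: backref(off=1, len=3) (overlapping!). Copied 'AAA' from pos 1. Output: "SAAAA"
Token 4: backref(off=4, len=3). Copied 'AAA' from pos 1. Output: "SAAAAAAA"

Answer: SAAAAAAA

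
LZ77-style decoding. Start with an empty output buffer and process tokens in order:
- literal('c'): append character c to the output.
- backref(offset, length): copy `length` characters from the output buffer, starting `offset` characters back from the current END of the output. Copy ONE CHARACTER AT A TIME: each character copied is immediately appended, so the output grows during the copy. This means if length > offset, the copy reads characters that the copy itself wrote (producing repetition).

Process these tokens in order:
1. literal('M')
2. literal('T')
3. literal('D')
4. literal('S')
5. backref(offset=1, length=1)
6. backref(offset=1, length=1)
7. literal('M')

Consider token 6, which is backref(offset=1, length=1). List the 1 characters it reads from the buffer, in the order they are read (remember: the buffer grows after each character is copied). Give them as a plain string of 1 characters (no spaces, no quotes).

Token 1: literal('M'). Output: "M"
Token 2: literal('T'). Output: "MT"
Token 3: literal('D'). Output: "MTD"
Token 4: literal('S'). Output: "MTDS"
Token 5: backref(off=1, len=1). Copied 'S' from pos 3. Output: "MTDSS"
Token 6: backref(off=1, len=1). Buffer before: "MTDSS" (len 5)
  byte 1: read out[4]='S', append. Buffer now: "MTDSSS"

Answer: S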